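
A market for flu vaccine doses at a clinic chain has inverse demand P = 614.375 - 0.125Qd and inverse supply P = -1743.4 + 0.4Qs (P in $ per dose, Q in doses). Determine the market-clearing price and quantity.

P* = 53, Q* = 4491

Rewriting in direct form: Qd = 4915 - 8P and Qs = 4358.5 + 2.5P.
At equilibrium Qd = Qs, so 4915 - 8P = 4358.5 + 2.5P; collecting terms, 556.5 = 10.5P and P* = 53.
From the demand curve, Q* = 4915 - 8(53) = 4491.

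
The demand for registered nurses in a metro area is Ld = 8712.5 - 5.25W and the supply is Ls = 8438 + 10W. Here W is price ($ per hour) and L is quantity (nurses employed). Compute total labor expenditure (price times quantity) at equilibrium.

Total labor expenditure = 155124

At equilibrium Ld = Ls, so 8712.5 - 5.25W = 8438 + 10W; collecting terms, 274.5 = 15.25W and W* = 18.
Then L* = 8712.5 - 5.25(18) = 8618.
Total labor expenditure = W* × L* = 18 × 8618 = 155124.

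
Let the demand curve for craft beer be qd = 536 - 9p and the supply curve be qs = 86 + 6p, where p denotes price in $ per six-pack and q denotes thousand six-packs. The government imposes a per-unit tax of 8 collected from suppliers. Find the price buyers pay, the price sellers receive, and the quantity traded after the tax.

p_b = 33.2, p_s = 25.2, q = 237.2

Suppliers keep p_s = p_b - 8 per unit, so supply in terms of the buyer price is qs = 38 + 6p_b.
Equate demand and the shifted supply: 536 - 9p_b = 38 + 6p_b, giving 15p_b = 498, so p_b = 33.2.
Then p_s = 33.2 - 8 = 25.2 and q = 536 - 9(33.2) = 237.2.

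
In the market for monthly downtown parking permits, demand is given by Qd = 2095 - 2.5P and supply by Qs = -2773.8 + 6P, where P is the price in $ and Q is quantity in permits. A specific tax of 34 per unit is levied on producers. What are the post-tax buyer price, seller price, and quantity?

P_b = 596.8, P_s = 562.8, Q = 603

With a tax of 34 on producers, they supply based on the net price P_s = P_b - 34, so Qs = -2977.8 + 6P_b.
Set Qd = Qs: 2095 - 2.5P_b = -2977.8 + 6P_b, so 5072.8 = 8.5P_b and P_b = 596.8.
Then P_s = 596.8 - 34 = 562.8 and Q = 2095 - 2.5(596.8) = 603.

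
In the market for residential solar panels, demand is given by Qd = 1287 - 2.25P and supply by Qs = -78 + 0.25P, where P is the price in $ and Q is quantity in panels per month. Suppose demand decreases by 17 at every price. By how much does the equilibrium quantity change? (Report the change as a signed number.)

ΔQ = -1.7

At equilibrium Qd = Qs, so 1287 - 2.25P = -78 + 0.25P; collecting terms, 1365 = 2.5P and P* = 546.
Then Q* = 1287 - 2.25(546) = 58.5.
After the shift, demand is Qd = 1270 - 2.25P.
The new intersection has 1348 = 2.5P, i.e. P = 539.2, Q = 56.8.
ΔQ = 56.8 - 58.5 = -1.7.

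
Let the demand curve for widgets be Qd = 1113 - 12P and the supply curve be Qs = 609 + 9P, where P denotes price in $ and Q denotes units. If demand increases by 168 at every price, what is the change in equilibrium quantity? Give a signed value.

At equilibrium Qd = Qs, so 1113 - 12P = 609 + 9P; collecting terms, 504 = 21P and P* = 24.
Plugging P* into demand: Q* = 1113 - 12(24) = 825.
After the shift, demand is Qd = 1281 - 12P.
New equilibrium: 672 = 21P, so P = 32 and Q = 897.
ΔQ = 897 - 825 = 72.

ΔQ = 72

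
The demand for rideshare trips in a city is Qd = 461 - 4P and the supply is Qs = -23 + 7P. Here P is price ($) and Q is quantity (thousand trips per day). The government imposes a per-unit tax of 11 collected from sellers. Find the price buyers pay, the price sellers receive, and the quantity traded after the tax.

P_b = 51, P_s = 40, Q = 257

Sellers keep P_s = P_b - 11 per unit, so supply in terms of the buyer price is Qs = -100 + 7P_b.
Market clearing requires 461 - 4P_b = -100 + 7P_b; hence 561 = 11P_b and P_b = 51.
Then P_s = 51 - 11 = 40 and Q = 461 - 4(51) = 257.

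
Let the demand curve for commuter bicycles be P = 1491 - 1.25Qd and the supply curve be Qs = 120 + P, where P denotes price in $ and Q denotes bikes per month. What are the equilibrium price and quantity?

P* = 596, Q* = 716

In direct form, Qd = 1192.8 - 0.8P.
Set Qd = Qs: 1192.8 - 0.8P = 120 + P, so 1072.8 = 1.8P and P* = 596.
Plugging P* into demand: Q* = 1192.8 - 0.8(596) = 716.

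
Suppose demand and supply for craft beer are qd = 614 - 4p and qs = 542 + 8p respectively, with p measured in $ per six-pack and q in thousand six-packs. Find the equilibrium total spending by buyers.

At equilibrium qd = qs, so 614 - 4p = 542 + 8p; collecting terms, 72 = 12p and p* = 6.
Then q* = 614 - 4(6) = 590.
Total spending by buyers = p* × q* = 6 × 590 = 3540.

Total spending by buyers = 3540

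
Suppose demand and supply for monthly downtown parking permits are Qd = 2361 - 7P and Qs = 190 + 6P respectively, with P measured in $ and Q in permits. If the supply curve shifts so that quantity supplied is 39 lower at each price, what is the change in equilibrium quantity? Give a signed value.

ΔQ = -21

At equilibrium Qd = Qs, so 2361 - 7P = 190 + 6P; collecting terms, 2171 = 13P and P* = 167.
Then Q* = 2361 - 7(167) = 1192.
After the shift, supply is Qs = 151 + 6P.
Re-solving, 13P = 2210 gives P = 170 and Q = 1171.
ΔQ = 1171 - 1192 = -21.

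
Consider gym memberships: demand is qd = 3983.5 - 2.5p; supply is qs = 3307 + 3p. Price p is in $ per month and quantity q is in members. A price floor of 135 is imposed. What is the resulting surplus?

Surplus = 66

At p = 135: qd = 3646 and qs = 3712.
Surplus = qs - qd = 3712 - 3646 = 66.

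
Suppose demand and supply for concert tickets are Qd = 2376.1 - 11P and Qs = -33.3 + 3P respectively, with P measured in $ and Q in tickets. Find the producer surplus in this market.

Set Qd = Qs: 2376.1 - 11P = -33.3 + 3P, so 2409.4 = 14P and P* = 172.1.
From the demand curve, Q* = 2376.1 - 11(172.1) = 483.
Supply choke price (Qs = 0): P = 11.1. Producer surplus = ½ × (172.1 - 11.1) × 483 = 38881.5.

Producer surplus = 38881.5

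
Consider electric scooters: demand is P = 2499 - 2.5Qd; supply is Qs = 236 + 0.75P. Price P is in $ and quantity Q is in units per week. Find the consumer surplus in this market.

Consumer surplus = 673445

Inverting to quantity form: Qd = 999.6 - 0.4P.
Equating demand and supply, 999.6 - 0.4P = 236 + 0.75P gives 1.15P = 763.6, so P* = 664.
Substitute back: Q* = 999.6 - 0.4(664) = 734.
Demand choke price (Qd = 0): P = 999.6/0.4 = 2499. Consumer surplus = ½ × (2499 - 664) × 734 = 673445.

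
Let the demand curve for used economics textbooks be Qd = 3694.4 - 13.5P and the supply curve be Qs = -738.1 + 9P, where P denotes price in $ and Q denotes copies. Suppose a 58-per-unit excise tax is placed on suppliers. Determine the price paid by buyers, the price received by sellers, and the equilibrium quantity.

P_b = 220.2, P_s = 162.2, Q = 721.7

With a tax of 58 on suppliers, they supply based on the net price P_s = P_b - 58, so Qs = -1260.1 + 9P_b.
Market clearing requires 3694.4 - 13.5P_b = -1260.1 + 9P_b; hence 4954.5 = 22.5P_b and P_b = 220.2.
So P_s = 162.2 and the quantity traded is Q = 3694.4 - 13.5(220.2) = 721.7.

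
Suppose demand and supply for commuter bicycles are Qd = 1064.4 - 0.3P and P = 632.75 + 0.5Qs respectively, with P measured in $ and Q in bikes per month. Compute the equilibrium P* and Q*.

Solving each curve for Q: Qs = -1265.5 + 2P.
The market clears where 1064.4 - 0.3P = -1265.5 + 2P. Rearranging, 2.3P = 2329.9, hence P* = 1013.
From the demand curve, Q* = 1064.4 - 0.3(1013) = 760.5.

P* = 1013, Q* = 760.5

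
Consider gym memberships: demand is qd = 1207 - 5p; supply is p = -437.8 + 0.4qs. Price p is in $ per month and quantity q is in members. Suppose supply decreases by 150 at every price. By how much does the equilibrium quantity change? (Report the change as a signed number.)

Δq = -100

Inverting to quantity form: qs = 1094.5 + 2.5p.
Set qd = qs: 1207 - 5p = 1094.5 + 2.5p, so 112.5 = 7.5p and p* = 15.
Then q* = 1207 - 5(15) = 1132.
After the shift, supply is qs = 944.5 + 2.5p.
The new intersection has 262.5 = 7.5p, i.e. p = 35, q = 1032.
Δq = 1032 - 1132 = -100.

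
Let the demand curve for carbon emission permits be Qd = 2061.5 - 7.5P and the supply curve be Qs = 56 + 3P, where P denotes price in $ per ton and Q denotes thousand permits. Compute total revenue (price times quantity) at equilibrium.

Total revenue = 120139

Set Qd = Qs: 2061.5 - 7.5P = 56 + 3P, so 2005.5 = 10.5P and P* = 191.
Then Q* = 2061.5 - 7.5(191) = 629.
Total revenue = P* × Q* = 191 × 629 = 120139.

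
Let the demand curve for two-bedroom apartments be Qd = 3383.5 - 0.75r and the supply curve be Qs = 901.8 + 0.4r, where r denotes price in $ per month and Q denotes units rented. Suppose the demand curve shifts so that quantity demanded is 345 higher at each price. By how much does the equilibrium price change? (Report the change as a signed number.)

Δr = 300

Set Qd = Qs: 3383.5 - 0.75r = 901.8 + 0.4r, so 2481.7 = 1.15r and r* = 2158.
Plugging r* into demand: Q* = 3383.5 - 0.75(2158) = 1765.
After the shift, demand is Qd = 3728.5 - 0.75r.
The new intersection has 2826.7 = 1.15r, i.e. r = 2458, Q = 1885.
Δr = 2458 - 2158 = 300.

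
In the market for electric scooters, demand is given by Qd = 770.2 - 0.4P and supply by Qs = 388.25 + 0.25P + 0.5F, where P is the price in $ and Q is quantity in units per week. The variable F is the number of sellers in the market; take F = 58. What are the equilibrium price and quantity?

With F = 58, supply is Qs = 417.25 + 0.25P.
Equating demand and supply, 770.2 - 0.4P = 417.25 + 0.25P gives 0.65P = 352.95, so P* = 543.
From the demand curve, Q* = 770.2 - 0.4(543) = 553.

P* = 543, Q* = 553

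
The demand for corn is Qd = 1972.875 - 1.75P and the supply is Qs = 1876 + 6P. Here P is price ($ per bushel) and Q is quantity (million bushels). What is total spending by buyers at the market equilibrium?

Total spending by buyers = 24387.5

The market clears where 1972.875 - 1.75P = 1876 + 6P. Rearranging, 7.75P = 96.875, hence P* = 12.5.
From the demand curve, Q* = 1972.875 - 1.75(12.5) = 1951.
Total spending by buyers = P* × Q* = 12.5 × 1951 = 24387.5.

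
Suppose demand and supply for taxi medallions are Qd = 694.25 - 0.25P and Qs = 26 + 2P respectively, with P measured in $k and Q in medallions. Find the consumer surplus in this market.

Set Qd = Qs: 694.25 - 0.25P = 26 + 2P, so 668.25 = 2.25P and P* = 297.
Then Q* = 694.25 - 0.25(297) = 620.
Demand choke price (Qd = 0): P = 694.25/0.25 = 2777. Consumer surplus = ½ × (2777 - 297) × 620 = 768800.

Consumer surplus = 768800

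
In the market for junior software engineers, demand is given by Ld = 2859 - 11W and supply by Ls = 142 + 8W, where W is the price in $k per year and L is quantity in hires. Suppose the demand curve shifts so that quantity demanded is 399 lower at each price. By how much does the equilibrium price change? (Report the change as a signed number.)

Set Ld = Ls: 2859 - 11W = 142 + 8W, so 2717 = 19W and W* = 143.
Substitute back: L* = 2859 - 11(143) = 1286.
After the shift, demand is Ld = 2460 - 11W.
New equilibrium: 2318 = 19W, so W = 122 and L = 1118.
ΔW = 122 - 143 = -21.

ΔW = -21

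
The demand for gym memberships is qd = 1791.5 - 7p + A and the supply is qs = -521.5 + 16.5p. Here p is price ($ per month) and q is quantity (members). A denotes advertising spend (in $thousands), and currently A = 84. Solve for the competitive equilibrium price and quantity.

With A = 84, demand is qd = 1875.5 - 7p.
At equilibrium qd = qs, so 1875.5 - 7p = -521.5 + 16.5p; collecting terms, 2397 = 23.5p and p* = 102.
Plugging p* into demand: q* = 1875.5 - 7(102) = 1161.5.

p* = 102, q* = 1161.5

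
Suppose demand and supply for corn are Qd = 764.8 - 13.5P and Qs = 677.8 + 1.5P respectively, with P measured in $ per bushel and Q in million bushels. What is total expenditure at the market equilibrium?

Set Qd = Qs: 764.8 - 13.5P = 677.8 + 1.5P, so 87 = 15P and P* = 5.8.
Then Q* = 764.8 - 13.5(5.8) = 686.5.
Total expenditure = P* × Q* = 5.8 × 686.5 = 3981.7.

Total expenditure = 3981.7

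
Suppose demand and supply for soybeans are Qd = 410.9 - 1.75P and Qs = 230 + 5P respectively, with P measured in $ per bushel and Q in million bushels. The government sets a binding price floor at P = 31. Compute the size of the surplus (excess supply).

At P = 31: Qd = 356.65 and Qs = 385.
Surplus = Qs - Qd = 385 - 356.65 = 28.35.

Surplus = 28.35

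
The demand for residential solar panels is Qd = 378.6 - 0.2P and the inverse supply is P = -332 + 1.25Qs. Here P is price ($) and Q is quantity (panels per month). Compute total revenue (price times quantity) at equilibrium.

In direct form, Qs = 265.6 + 0.8P.
The market clears where 378.6 - 0.2P = 265.6 + 0.8P. Rearranging, P = 113, hence P* = 113.
Plugging P* into demand: Q* = 378.6 - 0.2(113) = 356.
Total revenue = P* × Q* = 113 × 356 = 40228.

Total revenue = 40228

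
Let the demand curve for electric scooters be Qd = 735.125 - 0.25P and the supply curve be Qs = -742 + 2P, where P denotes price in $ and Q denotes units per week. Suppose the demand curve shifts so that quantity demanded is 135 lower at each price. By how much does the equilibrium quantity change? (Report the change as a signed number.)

Equating demand and supply, 735.125 - 0.25P = -742 + 2P gives 2.25P = 1477.125, so P* = 656.5.
Then Q* = 735.125 - 0.25(656.5) = 571.
After the shift, demand is Qd = 600.125 - 0.25P.
New equilibrium: 1342.125 = 2.25P, so P = 596.5 and Q = 451.
ΔQ = 451 - 571 = -120.

ΔQ = -120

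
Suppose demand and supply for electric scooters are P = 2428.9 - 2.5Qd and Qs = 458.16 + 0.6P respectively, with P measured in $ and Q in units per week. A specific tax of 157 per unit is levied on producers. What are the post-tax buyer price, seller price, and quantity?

P_b = 607.6, P_s = 450.6, Q = 728.52

In direct form, Qd = 971.56 - 0.4P.
Producers keep P_s = P_b - 157 per unit, so supply in terms of the buyer price is Qs = 363.96 + 0.6P_b.
Equate demand and the shifted supply: 971.56 - 0.4P_b = 363.96 + 0.6P_b, giving P_b = 607.6, so P_b = 607.6.
Then P_s = 607.6 - 157 = 450.6 and Q = 971.56 - 0.4(607.6) = 728.52.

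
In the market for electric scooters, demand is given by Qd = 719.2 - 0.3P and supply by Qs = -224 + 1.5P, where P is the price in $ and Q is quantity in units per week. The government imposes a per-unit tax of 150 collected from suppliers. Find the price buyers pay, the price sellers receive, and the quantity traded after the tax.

P_b = 649, P_s = 499, Q = 524.5

Suppliers keep P_s = P_b - 150 per unit, so supply in terms of the buyer price is Qs = -449 + 1.5P_b.
Market clearing requires 719.2 - 0.3P_b = -449 + 1.5P_b; hence 1168.2 = 1.8P_b and P_b = 649.
Then P_s = 649 - 150 = 499 and Q = 719.2 - 0.3(649) = 524.5.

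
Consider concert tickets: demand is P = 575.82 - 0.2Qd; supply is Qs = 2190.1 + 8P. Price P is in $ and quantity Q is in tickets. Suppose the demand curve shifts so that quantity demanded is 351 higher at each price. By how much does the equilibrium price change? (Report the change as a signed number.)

ΔP = 27

In direct form, Qd = 2879.1 - 5P.
Set Qd = Qs: 2879.1 - 5P = 2190.1 + 8P, so 689 = 13P and P* = 53.
Substitute back: Q* = 2879.1 - 5(53) = 2614.1.
After the shift, demand is Qd = 3230.1 - 5P.
Re-solving, 13P = 1040 gives P = 80 and Q = 2830.1.
ΔP = 80 - 53 = 27.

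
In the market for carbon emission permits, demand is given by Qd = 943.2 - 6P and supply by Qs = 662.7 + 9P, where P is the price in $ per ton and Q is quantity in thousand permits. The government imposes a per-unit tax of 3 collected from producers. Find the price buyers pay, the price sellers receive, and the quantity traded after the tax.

Producers keep P_s = P_b - 3 per unit, so supply in terms of the buyer price is Qs = 635.7 + 9P_b.
Equate demand and the shifted supply: 943.2 - 6P_b = 635.7 + 9P_b, giving 15P_b = 307.5, so P_b = 20.5.
Then P_s = 20.5 - 3 = 17.5 and Q = 943.2 - 6(20.5) = 820.2.

P_b = 20.5, P_s = 17.5, Q = 820.2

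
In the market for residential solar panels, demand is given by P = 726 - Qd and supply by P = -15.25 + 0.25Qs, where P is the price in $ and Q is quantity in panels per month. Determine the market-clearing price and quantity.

In direct form, Qd = 726 - P and Qs = 61 + 4P.
The market clears where 726 - P = 61 + 4P. Rearranging, 5P = 665, hence P* = 133.
Plugging P* into demand: Q* = 726 - 133 = 593.

P* = 133, Q* = 593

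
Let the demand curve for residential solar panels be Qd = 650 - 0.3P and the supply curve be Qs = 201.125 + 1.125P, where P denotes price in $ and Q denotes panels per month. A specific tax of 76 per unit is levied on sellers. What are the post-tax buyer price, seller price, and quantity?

With a tax of 76 on sellers, they supply based on the net price P_s = P_b - 76, so Qs = 115.625 + 1.125P_b.
Market clearing requires 650 - 0.3P_b = 115.625 + 1.125P_b; hence 534.375 = 1.425P_b and P_b = 375.
Then P_s = 375 - 76 = 299 and Q = 650 - 0.3(375) = 537.5.

P_b = 375, P_s = 299, Q = 537.5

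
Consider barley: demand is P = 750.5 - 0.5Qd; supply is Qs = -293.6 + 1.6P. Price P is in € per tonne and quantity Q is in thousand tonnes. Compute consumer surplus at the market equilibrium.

Rewriting in direct form: Qd = 1501 - 2P.
The market clears where 1501 - 2P = -293.6 + 1.6P. Rearranging, 3.6P = 1794.6, hence P* = 498.5.
Then Q* = 1501 - 2(498.5) = 504.
Demand choke price (Qd = 0): P = 1501/2 = 750.5. Consumer surplus = ½ × (750.5 - 498.5) × 504 = 63504.

Consumer surplus = 63504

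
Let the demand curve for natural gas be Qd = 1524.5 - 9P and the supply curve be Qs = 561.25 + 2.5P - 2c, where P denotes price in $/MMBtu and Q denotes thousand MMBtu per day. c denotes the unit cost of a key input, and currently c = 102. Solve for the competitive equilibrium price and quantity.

With c = 102, supply is Qs = 357.25 + 2.5P.
Equating demand and supply, 1524.5 - 9P = 357.25 + 2.5P gives 11.5P = 1167.25, so P* = 101.5.
Plugging P* into demand: Q* = 1524.5 - 9(101.5) = 611.

P* = 101.5, Q* = 611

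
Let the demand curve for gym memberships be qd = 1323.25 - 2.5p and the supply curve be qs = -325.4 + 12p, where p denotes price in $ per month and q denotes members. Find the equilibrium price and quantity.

p* = 113.7, q* = 1039

At equilibrium qd = qs, so 1323.25 - 2.5p = -325.4 + 12p; collecting terms, 1648.65 = 14.5p and p* = 113.7.
Plugging p* into demand: q* = 1323.25 - 2.5(113.7) = 1039.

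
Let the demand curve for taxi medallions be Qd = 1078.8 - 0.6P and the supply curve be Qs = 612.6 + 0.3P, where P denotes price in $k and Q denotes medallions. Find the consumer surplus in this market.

At equilibrium Qd = Qs, so 1078.8 - 0.6P = 612.6 + 0.3P; collecting terms, 466.2 = 0.9P and P* = 518.
Then Q* = 1078.8 - 0.6(518) = 768.
Demand choke price (Qd = 0): P = 1078.8/0.6 = 1798. Consumer surplus = ½ × (1798 - 518) × 768 = 491520.

Consumer surplus = 491520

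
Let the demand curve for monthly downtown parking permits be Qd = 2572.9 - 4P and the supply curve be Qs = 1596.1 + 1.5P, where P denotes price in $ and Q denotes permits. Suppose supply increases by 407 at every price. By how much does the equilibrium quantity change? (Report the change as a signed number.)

At equilibrium Qd = Qs, so 2572.9 - 4P = 1596.1 + 1.5P; collecting terms, 976.8 = 5.5P and P* = 177.6.
Plugging P* into demand: Q* = 2572.9 - 4(177.6) = 1862.5.
After the shift, supply is Qs = 2003.1 + 1.5P.
New equilibrium: 569.8 = 5.5P, so P = 103.6 and Q = 2158.5.
ΔQ = 2158.5 - 1862.5 = 296.

ΔQ = 296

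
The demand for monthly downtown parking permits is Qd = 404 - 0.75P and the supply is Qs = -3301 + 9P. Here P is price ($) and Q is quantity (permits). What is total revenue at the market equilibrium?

Total revenue = 45220

Set Qd = Qs: 404 - 0.75P = -3301 + 9P, so 3705 = 9.75P and P* = 380.
Plugging P* into demand: Q* = 404 - 0.75(380) = 119.
Total revenue = P* × Q* = 380 × 119 = 45220.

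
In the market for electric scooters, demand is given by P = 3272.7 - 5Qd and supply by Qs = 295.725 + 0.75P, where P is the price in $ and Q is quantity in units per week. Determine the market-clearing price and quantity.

P* = 377.7, Q* = 579

Rewriting in direct form: Qd = 654.54 - 0.2P.
At equilibrium Qd = Qs, so 654.54 - 0.2P = 295.725 + 0.75P; collecting terms, 358.815 = 0.95P and P* = 377.7.
Then Q* = 654.54 - 0.2(377.7) = 579.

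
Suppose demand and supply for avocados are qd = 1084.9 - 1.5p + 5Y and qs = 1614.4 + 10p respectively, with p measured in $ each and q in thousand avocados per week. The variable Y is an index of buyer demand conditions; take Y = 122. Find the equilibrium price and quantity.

p* = 7, q* = 1684.4

With Y = 122, demand is qd = 1694.9 - 1.5p.
At equilibrium qd = qs, so 1694.9 - 1.5p = 1614.4 + 10p; collecting terms, 80.5 = 11.5p and p* = 7.
From the demand curve, q* = 1694.9 - 1.5(7) = 1684.4.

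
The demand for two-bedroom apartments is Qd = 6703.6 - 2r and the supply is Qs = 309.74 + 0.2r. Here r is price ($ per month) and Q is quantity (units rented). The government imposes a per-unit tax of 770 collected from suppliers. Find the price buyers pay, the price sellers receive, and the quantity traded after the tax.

r_b = 2976.3, r_s = 2206.3, Q = 751

Suppliers keep r_s = r_b - 770 per unit, so supply in terms of the buyer price is Qs = 155.74 + 0.2r_b.
Set Qd = Qs: 6703.6 - 2r_b = 155.74 + 0.2r_b, so 6547.86 = 2.2r_b and r_b = 2976.3.
So r_s = 2206.3 and the quantity traded is Q = 6703.6 - 2(2976.3) = 751.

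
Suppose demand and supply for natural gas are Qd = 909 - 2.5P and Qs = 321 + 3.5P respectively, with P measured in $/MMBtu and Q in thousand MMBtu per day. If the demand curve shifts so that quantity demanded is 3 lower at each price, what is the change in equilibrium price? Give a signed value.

ΔP = -0.5

Set Qd = Qs: 909 - 2.5P = 321 + 3.5P, so 588 = 6P and P* = 98.
Then Q* = 909 - 2.5(98) = 664.
After the shift, demand is Qd = 906 - 2.5P.
The new intersection has 585 = 6P, i.e. P = 97.5, Q = 662.25.
ΔP = 97.5 - 98 = -0.5.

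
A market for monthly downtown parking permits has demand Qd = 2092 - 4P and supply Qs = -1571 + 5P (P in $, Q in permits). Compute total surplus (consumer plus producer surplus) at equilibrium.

Total surplus = 48441.6

At equilibrium Qd = Qs, so 2092 - 4P = -1571 + 5P; collecting terms, 3663 = 9P and P* = 407.
From the demand curve, Q* = 2092 - 4(407) = 464.
Demand choke price = 523; supply choke price = 314.2. CS = ½(523 - 407)(464) = 26912; PS = ½(407 - 314.2)(464) = 21529.6. Total surplus = 48441.6.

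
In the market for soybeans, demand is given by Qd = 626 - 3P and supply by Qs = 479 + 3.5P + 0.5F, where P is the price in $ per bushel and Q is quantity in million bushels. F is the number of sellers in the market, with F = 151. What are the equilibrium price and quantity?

With F = 151, supply is Qs = 554.5 + 3.5P.
The market clears where 626 - 3P = 554.5 + 3.5P. Rearranging, 6.5P = 71.5, hence P* = 11.
From the demand curve, Q* = 626 - 3(11) = 593.

P* = 11, Q* = 593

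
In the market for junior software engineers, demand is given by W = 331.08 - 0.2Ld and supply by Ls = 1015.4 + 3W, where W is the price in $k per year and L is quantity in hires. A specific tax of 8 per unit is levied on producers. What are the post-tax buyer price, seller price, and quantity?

W_b = 83, W_s = 75, L = 1240.4

In direct form, Ld = 1655.4 - 5W.
The tax drives a wedge W_b - W_s = 8. Substituting W_s = W_b - 8 into supply: Ls = 991.4 + 3W_b.
Set Ld = Ls: 1655.4 - 5W_b = 991.4 + 3W_b, so 664 = 8W_b and W_b = 83.
So W_s = 75 and the quantity traded is L = 1655.4 - 5(83) = 1240.4.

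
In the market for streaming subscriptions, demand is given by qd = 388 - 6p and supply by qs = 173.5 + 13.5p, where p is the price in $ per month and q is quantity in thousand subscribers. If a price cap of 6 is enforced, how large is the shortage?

At p = 6: qd = 352 and qs = 254.5.
Shortage = qd - qs = 352 - 254.5 = 97.5.

Shortage = 97.5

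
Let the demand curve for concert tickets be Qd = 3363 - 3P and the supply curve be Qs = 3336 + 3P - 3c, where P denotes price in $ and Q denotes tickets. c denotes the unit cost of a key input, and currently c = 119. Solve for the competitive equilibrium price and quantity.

With c = 119, supply is Qs = 2979 + 3P.
The market clears where 3363 - 3P = 2979 + 3P. Rearranging, 6P = 384, hence P* = 64.
Substitute back: Q* = 3363 - 3(64) = 3171.

P* = 64, Q* = 3171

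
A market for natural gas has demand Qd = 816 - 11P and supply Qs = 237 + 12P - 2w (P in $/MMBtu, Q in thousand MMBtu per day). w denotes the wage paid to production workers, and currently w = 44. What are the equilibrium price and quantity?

P* = 29, Q* = 497

With w = 44, supply is Qs = 149 + 12P.
Set Qd = Qs: 816 - 11P = 149 + 12P, so 667 = 23P and P* = 29.
Then Q* = 816 - 11(29) = 497.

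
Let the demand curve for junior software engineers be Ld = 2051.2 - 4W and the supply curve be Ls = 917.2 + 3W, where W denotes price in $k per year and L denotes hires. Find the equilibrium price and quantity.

W* = 162, L* = 1403.2

Equating demand and supply, 2051.2 - 4W = 917.2 + 3W gives 7W = 1134, so W* = 162.
Substitute back: L* = 2051.2 - 4(162) = 1403.2.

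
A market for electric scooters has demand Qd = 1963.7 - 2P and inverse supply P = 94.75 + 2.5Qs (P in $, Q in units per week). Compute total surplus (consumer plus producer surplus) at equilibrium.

Total surplus = 131157.735

In direct form, Qs = -37.9 + 0.4P.
Set Qd = Qs: 1963.7 - 2P = -37.9 + 0.4P, so 2001.6 = 2.4P and P* = 834.
Substitute back: Q* = 1963.7 - 2(834) = 295.7.
Demand choke price = 981.85; supply choke price = 94.75. CS = ½(981.85 - 834)(295.7) = 21859.6225; PS = ½(834 - 94.75)(295.7) = 109298.1125. Total surplus = 131157.735.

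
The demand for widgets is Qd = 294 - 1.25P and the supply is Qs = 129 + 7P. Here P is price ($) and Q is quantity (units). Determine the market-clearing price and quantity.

P* = 20, Q* = 269

The market clears where 294 - 1.25P = 129 + 7P. Rearranging, 8.25P = 165, hence P* = 20.
From the demand curve, Q* = 294 - 1.25(20) = 269.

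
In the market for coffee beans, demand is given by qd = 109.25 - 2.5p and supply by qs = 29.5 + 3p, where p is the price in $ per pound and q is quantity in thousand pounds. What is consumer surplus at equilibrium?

The market clears where 109.25 - 2.5p = 29.5 + 3p. Rearranging, 5.5p = 79.75, hence p* = 14.5.
Plugging p* into demand: q* = 109.25 - 2.5(14.5) = 73.
Demand choke price (qd = 0): p = 109.25/2.5 = 43.7. Consumer surplus = ½ × (43.7 - 14.5) × 73 = 1065.8.

Consumer surplus = 1065.8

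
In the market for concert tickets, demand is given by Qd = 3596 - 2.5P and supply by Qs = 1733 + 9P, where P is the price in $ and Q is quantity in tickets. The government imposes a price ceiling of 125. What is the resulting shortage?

At P = 125: Qd = 3283.5 and Qs = 2858.
Shortage = Qd - Qs = 3283.5 - 2858 = 425.5.

Shortage = 425.5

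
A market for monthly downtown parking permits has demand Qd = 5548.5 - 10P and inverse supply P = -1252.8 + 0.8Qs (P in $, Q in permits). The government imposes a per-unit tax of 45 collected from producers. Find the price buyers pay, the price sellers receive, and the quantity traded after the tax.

P_b = 359, P_s = 314, Q = 1958.5

In direct form, Qs = 1566 + 1.25P.
With a tax of 45 on producers, they supply based on the net price P_s = P_b - 45, so Qs = 1509.75 + 1.25P_b.
Set Qd = Qs: 5548.5 - 10P_b = 1509.75 + 1.25P_b, so 4038.75 = 11.25P_b and P_b = 359.
So P_s = 314 and the quantity traded is Q = 5548.5 - 10(359) = 1958.5.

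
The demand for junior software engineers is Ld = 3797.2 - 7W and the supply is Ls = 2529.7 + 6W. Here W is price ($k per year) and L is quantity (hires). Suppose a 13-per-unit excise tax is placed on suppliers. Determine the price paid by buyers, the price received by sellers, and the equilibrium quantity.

The tax drives a wedge W_b - W_s = 13. Substituting W_s = W_b - 13 into supply: Ls = 2451.7 + 6W_b.
Set Ld = Ls: 3797.2 - 7W_b = 2451.7 + 6W_b, so 1345.5 = 13W_b and W_b = 103.5.
So W_s = 90.5 and the quantity traded is L = 3797.2 - 7(103.5) = 3072.7.

W_b = 103.5, W_s = 90.5, L = 3072.7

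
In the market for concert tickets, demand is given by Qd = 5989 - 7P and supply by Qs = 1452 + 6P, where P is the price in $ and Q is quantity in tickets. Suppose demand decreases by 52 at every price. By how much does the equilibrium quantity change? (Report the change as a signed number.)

ΔQ = -24

Equating demand and supply, 5989 - 7P = 1452 + 6P gives 13P = 4537, so P* = 349.
Then Q* = 5989 - 7(349) = 3546.
After the shift, demand is Qd = 5937 - 7P.
The new intersection has 4485 = 13P, i.e. P = 345, Q = 3522.
ΔQ = 3522 - 3546 = -24.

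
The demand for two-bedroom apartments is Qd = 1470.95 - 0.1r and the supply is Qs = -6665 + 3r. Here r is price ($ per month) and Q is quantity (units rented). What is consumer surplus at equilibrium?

At equilibrium Qd = Qs, so 1470.95 - 0.1r = -6665 + 3r; collecting terms, 8135.95 = 3.1r and r* = 2624.5.
From the demand curve, Q* = 1470.95 - 0.1(2624.5) = 1208.5.
Demand choke price (Qd = 0): r = 1470.95/0.1 = 14709.5. Consumer surplus = ½ × (14709.5 - 2624.5) × 1208.5 = 7302361.25.

Consumer surplus = 7302361.25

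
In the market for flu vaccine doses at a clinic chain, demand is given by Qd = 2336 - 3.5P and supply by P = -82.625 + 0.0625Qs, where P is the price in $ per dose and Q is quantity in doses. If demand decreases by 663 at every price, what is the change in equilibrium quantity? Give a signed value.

In direct form, Qs = 1322 + 16P.
Equating demand and supply, 2336 - 3.5P = 1322 + 16P gives 19.5P = 1014, so P* = 52.
Then Q* = 2336 - 3.5(52) = 2154.
After the shift, demand is Qd = 1673 - 3.5P.
Re-solving, 19.5P = 351 gives P = 18 and Q = 1610.
ΔQ = 1610 - 2154 = -544.

ΔQ = -544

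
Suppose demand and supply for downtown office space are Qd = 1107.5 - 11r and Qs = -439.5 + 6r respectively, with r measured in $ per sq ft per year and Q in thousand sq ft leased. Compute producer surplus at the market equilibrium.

At equilibrium Qd = Qs, so 1107.5 - 11r = -439.5 + 6r; collecting terms, 1547 = 17r and r* = 91.
Substitute back: Q* = 1107.5 - 11(91) = 106.5.
Supply choke price (Qs = 0): r = 73.25. Producer surplus = ½ × (91 - 73.25) × 106.5 = 945.1875.

Producer surplus = 945.1875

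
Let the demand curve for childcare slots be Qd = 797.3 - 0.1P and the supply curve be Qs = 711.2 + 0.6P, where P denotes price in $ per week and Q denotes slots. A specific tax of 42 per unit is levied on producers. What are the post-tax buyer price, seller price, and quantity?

P_b = 159, P_s = 117, Q = 781.4

With a tax of 42 on producers, they supply based on the net price P_s = P_b - 42, so Qs = 686 + 0.6P_b.
Set Qd = Qs: 797.3 - 0.1P_b = 686 + 0.6P_b, so 111.3 = 0.7P_b and P_b = 159.
Then P_s = 159 - 42 = 117 and Q = 797.3 - 0.1(159) = 781.4.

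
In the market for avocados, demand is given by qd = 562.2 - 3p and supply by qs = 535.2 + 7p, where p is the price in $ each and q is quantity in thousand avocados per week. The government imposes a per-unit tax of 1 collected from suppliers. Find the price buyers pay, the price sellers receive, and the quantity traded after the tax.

p_b = 3.4, p_s = 2.4, q = 552

The tax drives a wedge p_b - p_s = 1. Substituting p_s = p_b - 1 into supply: qs = 528.2 + 7p_b.
Set qd = qs: 562.2 - 3p_b = 528.2 + 7p_b, so 34 = 10p_b and p_b = 3.4.
So p_s = 2.4 and the quantity traded is q = 562.2 - 3(3.4) = 552.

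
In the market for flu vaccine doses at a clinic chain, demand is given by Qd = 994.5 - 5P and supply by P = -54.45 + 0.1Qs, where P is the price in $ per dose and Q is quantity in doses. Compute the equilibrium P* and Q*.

P* = 30, Q* = 844.5

Inverting to quantity form: Qs = 544.5 + 10P.
The market clears where 994.5 - 5P = 544.5 + 10P. Rearranging, 15P = 450, hence P* = 30.
Substitute back: Q* = 994.5 - 5(30) = 844.5.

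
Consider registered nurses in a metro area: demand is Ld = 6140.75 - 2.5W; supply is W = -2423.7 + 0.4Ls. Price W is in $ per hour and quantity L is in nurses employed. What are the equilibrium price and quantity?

W* = 16.3, L* = 6100

Solving each curve for L: Ls = 6059.25 + 2.5W.
Equating demand and supply, 6140.75 - 2.5W = 6059.25 + 2.5W gives 5W = 81.5, so W* = 16.3.
Plugging W* into demand: L* = 6140.75 - 2.5(16.3) = 6100.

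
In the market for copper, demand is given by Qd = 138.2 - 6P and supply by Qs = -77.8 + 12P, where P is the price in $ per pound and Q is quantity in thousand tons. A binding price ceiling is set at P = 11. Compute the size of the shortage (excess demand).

Shortage = 18

With P fixed at 11, quantity demanded is 72.2 and quantity supplied is 54.2.
Shortage = Qd - Qs = 72.2 - 54.2 = 18.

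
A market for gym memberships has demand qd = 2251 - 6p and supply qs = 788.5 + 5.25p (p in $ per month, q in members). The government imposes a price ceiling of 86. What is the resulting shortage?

Shortage = 495

Evaluating both curves at the ceiling price 86 gives qd = 1735, qs = 1240.
Shortage = qd - qs = 1735 - 1240 = 495.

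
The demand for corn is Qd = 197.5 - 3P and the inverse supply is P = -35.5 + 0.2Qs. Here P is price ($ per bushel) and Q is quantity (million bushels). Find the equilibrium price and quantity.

P* = 2.5, Q* = 190

Rewriting in direct form: Qs = 177.5 + 5P.
The market clears where 197.5 - 3P = 177.5 + 5P. Rearranging, 8P = 20, hence P* = 2.5.
Then Q* = 197.5 - 3(2.5) = 190.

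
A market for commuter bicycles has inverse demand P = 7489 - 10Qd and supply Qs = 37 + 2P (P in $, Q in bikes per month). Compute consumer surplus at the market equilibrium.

Consumer surplus = 2556125

Solving each curve for Q: Qd = 748.9 - 0.1P.
Equating demand and supply, 748.9 - 0.1P = 37 + 2P gives 2.1P = 711.9, so P* = 339.
From the demand curve, Q* = 748.9 - 0.1(339) = 715.
Demand choke price (Qd = 0): P = 748.9/0.1 = 7489. Consumer surplus = ½ × (7489 - 339) × 715 = 2556125.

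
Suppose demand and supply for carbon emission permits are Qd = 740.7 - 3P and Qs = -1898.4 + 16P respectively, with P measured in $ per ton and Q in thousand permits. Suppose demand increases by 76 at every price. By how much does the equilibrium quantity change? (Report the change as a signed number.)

The market clears where 740.7 - 3P = -1898.4 + 16P. Rearranging, 19P = 2639.1, hence P* = 138.9.
Substitute back: Q* = 740.7 - 3(138.9) = 324.
After the shift, demand is Qd = 816.7 - 3P.
Re-solving, 19P = 2715.1 gives P = 142.9 and Q = 388.
ΔQ = 388 - 324 = 64.

ΔQ = 64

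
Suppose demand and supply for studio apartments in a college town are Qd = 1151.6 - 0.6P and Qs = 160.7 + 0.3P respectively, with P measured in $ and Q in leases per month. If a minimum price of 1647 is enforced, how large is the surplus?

Evaluating both curves at the floor price 1647 gives Qd = 163.4, Qs = 654.8.
Surplus = Qs - Qd = 654.8 - 163.4 = 491.4.

Surplus = 491.4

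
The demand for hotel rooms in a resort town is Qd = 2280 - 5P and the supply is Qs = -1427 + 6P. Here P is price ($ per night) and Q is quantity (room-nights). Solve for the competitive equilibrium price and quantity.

The market clears where 2280 - 5P = -1427 + 6P. Rearranging, 11P = 3707, hence P* = 337.
Then Q* = 2280 - 5(337) = 595.

P* = 337, Q* = 595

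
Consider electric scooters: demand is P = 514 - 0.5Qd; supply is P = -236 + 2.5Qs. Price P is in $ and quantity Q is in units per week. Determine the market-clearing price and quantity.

P* = 389, Q* = 250

Inverting to quantity form: Qd = 1028 - 2P and Qs = 94.4 + 0.4P.
The market clears where 1028 - 2P = 94.4 + 0.4P. Rearranging, 2.4P = 933.6, hence P* = 389.
From the demand curve, Q* = 1028 - 2(389) = 250.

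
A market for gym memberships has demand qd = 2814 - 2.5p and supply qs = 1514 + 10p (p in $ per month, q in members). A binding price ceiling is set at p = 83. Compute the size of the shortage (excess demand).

With p fixed at 83, quantity demanded is 2606.5 and quantity supplied is 2344.
Shortage = qd - qs = 2606.5 - 2344 = 262.5.

Shortage = 262.5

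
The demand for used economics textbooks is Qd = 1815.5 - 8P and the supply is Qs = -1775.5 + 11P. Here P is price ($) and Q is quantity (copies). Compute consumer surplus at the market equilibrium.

Consumer surplus = 5757.015625

The market clears where 1815.5 - 8P = -1775.5 + 11P. Rearranging, 19P = 3591, hence P* = 189.
Plugging P* into demand: Q* = 1815.5 - 8(189) = 303.5.
Demand choke price (Qd = 0): P = 1815.5/8 = 226.9375. Consumer surplus = ½ × (226.9375 - 189) × 303.5 = 5757.015625.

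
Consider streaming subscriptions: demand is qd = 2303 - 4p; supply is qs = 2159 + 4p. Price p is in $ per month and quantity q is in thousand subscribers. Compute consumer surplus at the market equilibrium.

Set qd = qs: 2303 - 4p = 2159 + 4p, so 144 = 8p and p* = 18.
Plugging p* into demand: q* = 2303 - 4(18) = 2231.
Demand choke price (qd = 0): p = 2303/4 = 575.75. Consumer surplus = ½ × (575.75 - 18) × 2231 = 622170.125.

Consumer surplus = 622170.125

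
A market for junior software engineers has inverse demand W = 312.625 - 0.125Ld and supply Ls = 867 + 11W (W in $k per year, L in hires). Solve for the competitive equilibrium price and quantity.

W* = 86, L* = 1813

In direct form, Ld = 2501 - 8W.
The market clears where 2501 - 8W = 867 + 11W. Rearranging, 19W = 1634, hence W* = 86.
From the demand curve, L* = 2501 - 8(86) = 1813.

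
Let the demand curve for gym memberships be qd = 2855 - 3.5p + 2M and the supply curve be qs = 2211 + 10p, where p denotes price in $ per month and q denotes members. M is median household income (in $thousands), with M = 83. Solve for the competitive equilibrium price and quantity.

With M = 83, demand is qd = 3021 - 3.5p.
Equating demand and supply, 3021 - 3.5p = 2211 + 10p gives 13.5p = 810, so p* = 60.
From the demand curve, q* = 3021 - 3.5(60) = 2811.

p* = 60, q* = 2811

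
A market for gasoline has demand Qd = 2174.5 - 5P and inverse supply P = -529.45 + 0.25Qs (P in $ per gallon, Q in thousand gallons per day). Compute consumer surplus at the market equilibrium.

Solving each curve for Q: Qs = 2117.8 + 4P.
Equating demand and supply, 2174.5 - 5P = 2117.8 + 4P gives 9P = 56.7, so P* = 6.3.
Then Q* = 2174.5 - 5(6.3) = 2143.
Demand choke price (Qd = 0): P = 2174.5/5 = 434.9. Consumer surplus = ½ × (434.9 - 6.3) × 2143 = 459244.9.

Consumer surplus = 459244.9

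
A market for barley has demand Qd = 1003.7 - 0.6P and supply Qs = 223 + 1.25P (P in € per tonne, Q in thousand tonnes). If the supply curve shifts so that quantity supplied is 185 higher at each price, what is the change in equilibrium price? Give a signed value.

At equilibrium Qd = Qs, so 1003.7 - 0.6P = 223 + 1.25P; collecting terms, 780.7 = 1.85P and P* = 422.
Plugging P* into demand: Q* = 1003.7 - 0.6(422) = 750.5.
After the shift, supply is Qs = 408 + 1.25P.
The new intersection has 595.7 = 1.85P, i.e. P = 322, Q = 810.5.
ΔP = 322 - 422 = -100.

ΔP = -100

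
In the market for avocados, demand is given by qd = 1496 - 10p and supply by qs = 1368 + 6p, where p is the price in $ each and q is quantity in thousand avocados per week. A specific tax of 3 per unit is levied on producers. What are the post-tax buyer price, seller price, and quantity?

p_b = 9.125, p_s = 6.125, q = 1404.75

Producers keep p_s = p_b - 3 per unit, so supply in terms of the buyer price is qs = 1350 + 6p_b.
Equate demand and the shifted supply: 1496 - 10p_b = 1350 + 6p_b, giving 16p_b = 146, so p_b = 9.125.
So p_s = 6.125 and the quantity traded is q = 1496 - 10(9.125) = 1404.75.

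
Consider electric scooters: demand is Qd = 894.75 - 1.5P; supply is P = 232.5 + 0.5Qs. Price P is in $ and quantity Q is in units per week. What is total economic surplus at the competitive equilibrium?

Rewriting in direct form: Qs = -465 + 2P.
At equilibrium Qd = Qs, so 894.75 - 1.5P = -465 + 2P; collecting terms, 1359.75 = 3.5P and P* = 388.5.
Substitute back: Q* = 894.75 - 1.5(388.5) = 312.
Demand choke price = 596.5; supply choke price = 232.5. CS = ½(596.5 - 388.5)(312) = 32448; PS = ½(388.5 - 232.5)(312) = 24336. Total surplus = 56784.

Total surplus = 56784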